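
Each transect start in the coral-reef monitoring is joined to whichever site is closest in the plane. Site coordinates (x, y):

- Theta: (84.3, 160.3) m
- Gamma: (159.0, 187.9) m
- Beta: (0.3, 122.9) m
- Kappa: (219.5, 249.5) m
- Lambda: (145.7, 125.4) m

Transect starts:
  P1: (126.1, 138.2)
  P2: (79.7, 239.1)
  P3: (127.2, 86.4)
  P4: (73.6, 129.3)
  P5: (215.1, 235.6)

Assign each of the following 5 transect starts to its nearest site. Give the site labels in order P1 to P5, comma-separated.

P1 → Lambda (d²=548.00)
P2 → Theta (d²=6230.60)
P3 → Lambda (d²=1863.25)
P4 → Theta (d²=1075.49)
P5 → Kappa (d²=212.57)

Lambda, Theta, Lambda, Theta, Kappa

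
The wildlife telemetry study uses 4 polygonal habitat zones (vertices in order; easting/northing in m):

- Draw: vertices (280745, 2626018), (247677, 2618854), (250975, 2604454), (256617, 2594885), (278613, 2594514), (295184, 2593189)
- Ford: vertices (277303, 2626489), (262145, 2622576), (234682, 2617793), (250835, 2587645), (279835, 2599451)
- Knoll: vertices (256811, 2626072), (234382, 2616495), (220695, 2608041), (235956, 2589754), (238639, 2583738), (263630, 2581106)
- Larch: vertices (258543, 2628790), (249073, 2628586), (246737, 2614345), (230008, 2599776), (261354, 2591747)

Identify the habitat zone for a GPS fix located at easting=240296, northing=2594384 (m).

Cast a ray rightward from (240296, 2594384). For each polygon, the edges (by vertex number in listed order) whose endpoints lie on opposite sides of northing = 2594384, where each meets that height, and whether that is right or left of the point:
Draw: 5–6 at easting≈280238.8 (right), 6–1 at easting≈294658.4 (right) → 2 crossings.
Ford: 3–4 at easting≈247224.3 (right), 4–5 at easting≈267388.5 (right) → 2 crossings.
Knoll: 3–4 at easting≈232092.1 (left), 6–1 at easting≈261616.4 (right) → 1 crossing.
Larch: 4–5 at easting≈251058.9 (right), 5–1 at easting≈261153.9 (right) → 2 crossings.
Only Knoll has an odd count, so the point is inside Knoll.

Knoll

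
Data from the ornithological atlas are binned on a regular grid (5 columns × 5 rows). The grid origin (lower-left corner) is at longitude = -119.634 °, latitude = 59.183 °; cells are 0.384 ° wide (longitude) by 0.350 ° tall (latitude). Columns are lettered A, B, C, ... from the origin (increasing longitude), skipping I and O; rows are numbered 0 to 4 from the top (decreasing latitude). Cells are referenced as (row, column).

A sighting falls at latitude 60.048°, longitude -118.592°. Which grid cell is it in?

(2, C)

Column index: ⌊(-118.592 − -119.634) / 0.384⌋ = ⌊2.714⌋ = 2 → column C
Row offset from origin: ⌊(60.048 − 59.183) / 0.350⌋ = ⌊2.471⌋ = 2 → row 2 (counted from top)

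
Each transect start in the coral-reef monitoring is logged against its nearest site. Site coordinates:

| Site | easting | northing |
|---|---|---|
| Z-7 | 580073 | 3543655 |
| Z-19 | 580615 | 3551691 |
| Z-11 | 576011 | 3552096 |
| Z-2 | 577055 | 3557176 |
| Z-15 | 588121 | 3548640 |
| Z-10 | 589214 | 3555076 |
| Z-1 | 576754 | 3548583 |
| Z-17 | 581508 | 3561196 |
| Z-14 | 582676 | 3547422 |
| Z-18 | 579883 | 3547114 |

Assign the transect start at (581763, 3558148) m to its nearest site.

Z-17

Squared distances to each site:
Z-7: 212903149.000; Z-19: 43010753.000; Z-11: 69712208.000; Z-2: 23110048.000; Z-15: 130826228.000; Z-10: 64954585.000; Z-1: 116579306.000; Z-17: 9355329.000; Z-14: 115880645.000; Z-18: 125283556.000.
Minimum at Z-17.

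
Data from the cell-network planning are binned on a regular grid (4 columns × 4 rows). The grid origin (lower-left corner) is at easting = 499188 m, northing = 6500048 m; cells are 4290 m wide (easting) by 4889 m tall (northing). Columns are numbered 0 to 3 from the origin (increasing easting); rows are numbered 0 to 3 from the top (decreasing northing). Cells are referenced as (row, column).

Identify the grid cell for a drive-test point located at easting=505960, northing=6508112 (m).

(2, 1)

Column index: ⌊(505960 − 499188) / 4290⌋ = ⌊1.579⌋ = 1
Row offset from origin: ⌊(6508112 − 6500048) / 4889⌋ = ⌊1.649⌋ = 1 → row 2 (counted from top)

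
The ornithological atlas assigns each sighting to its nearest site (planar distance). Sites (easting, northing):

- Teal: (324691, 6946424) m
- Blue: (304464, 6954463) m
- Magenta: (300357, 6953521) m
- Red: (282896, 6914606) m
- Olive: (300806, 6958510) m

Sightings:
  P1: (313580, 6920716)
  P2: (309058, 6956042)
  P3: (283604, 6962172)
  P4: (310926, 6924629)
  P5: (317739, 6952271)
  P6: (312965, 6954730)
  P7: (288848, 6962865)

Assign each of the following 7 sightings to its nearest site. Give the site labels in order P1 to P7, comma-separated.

Teal, Blue, Olive, Teal, Teal, Blue, Olive

P1 → Teal (d²=784355585.00)
P2 → Blue (d²=23598077.00)
P3 → Olive (d²=309319048.00)
P4 → Teal (d²=664497250.00)
P5 → Teal (d²=82517713.00)
P6 → Blue (d²=72338290.00)
P7 → Olive (d²=161959789.00)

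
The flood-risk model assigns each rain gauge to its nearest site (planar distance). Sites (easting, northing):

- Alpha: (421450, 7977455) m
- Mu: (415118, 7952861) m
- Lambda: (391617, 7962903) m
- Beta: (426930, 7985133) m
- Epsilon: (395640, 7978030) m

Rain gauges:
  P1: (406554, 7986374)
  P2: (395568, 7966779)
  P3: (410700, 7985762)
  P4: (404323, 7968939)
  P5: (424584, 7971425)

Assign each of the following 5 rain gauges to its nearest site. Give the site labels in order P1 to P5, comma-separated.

P1 → Epsilon (d²=188737732.00)
P2 → Lambda (d²=30633777.00)
P3 → Alpha (d²=184568749.00)
P4 → Epsilon (d²=158040770.00)
P5 → Alpha (d²=46182856.00)

Epsilon, Lambda, Alpha, Epsilon, Alpha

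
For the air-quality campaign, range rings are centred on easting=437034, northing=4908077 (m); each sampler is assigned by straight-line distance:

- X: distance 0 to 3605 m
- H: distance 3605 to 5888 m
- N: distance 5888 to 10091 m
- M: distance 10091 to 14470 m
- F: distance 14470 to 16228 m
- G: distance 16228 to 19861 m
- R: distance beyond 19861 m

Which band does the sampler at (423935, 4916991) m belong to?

F

Distance = √((423935−437034)² + (4916991−4908077)²) = √(171583801.000 + 79459396.000) = 15844.343 m.
14470 ≤ 15844.343 < 16228 → F.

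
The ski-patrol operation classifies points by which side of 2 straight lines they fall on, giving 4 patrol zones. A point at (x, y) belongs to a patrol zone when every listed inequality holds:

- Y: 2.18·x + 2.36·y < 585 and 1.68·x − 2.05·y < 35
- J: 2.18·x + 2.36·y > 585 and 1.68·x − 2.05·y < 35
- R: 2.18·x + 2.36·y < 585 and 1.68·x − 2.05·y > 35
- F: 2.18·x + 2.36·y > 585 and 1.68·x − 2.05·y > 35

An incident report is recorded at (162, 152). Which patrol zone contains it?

2.18·162 + 2.36·152 = 711.880, which is > 585
1.68·162 − 2.05·152 = -39.440, which is < 35
This sign pattern matches J.

J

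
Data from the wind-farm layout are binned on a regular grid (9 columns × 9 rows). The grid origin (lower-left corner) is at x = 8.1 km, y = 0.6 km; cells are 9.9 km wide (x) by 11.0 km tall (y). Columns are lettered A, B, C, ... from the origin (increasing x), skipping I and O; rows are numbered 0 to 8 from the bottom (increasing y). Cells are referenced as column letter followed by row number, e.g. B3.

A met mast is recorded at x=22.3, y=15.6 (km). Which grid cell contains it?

Column index: ⌊(22.3 − 8.1) / 9.9⌋ = ⌊1.434⌋ = 1 → column B
Row offset from origin: ⌊(15.6 − 0.6) / 11.0⌋ = ⌊1.364⌋ = 1 → row 1

B1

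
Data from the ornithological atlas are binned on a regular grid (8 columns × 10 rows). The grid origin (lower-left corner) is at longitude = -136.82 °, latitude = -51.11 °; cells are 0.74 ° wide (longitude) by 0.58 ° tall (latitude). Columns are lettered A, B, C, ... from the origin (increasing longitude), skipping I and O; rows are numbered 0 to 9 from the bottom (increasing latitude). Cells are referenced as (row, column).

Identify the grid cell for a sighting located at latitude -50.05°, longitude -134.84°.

Column index: ⌊(-134.84 − -136.82) / 0.74⌋ = ⌊2.676⌋ = 2 → column C
Row offset from origin: ⌊(-50.05 − -51.11) / 0.58⌋ = ⌊1.828⌋ = 1 → row 1

(1, C)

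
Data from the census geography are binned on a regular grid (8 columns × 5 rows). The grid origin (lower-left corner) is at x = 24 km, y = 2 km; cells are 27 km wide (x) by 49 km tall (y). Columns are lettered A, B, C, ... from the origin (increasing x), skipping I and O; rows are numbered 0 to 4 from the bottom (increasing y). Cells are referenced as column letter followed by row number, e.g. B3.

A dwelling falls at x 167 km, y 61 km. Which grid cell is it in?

Column index: ⌊(167 − 24) / 27⌋ = ⌊5.296⌋ = 5 → column F
Row offset from origin: ⌊(61 − 2) / 49⌋ = ⌊1.204⌋ = 1 → row 1

F1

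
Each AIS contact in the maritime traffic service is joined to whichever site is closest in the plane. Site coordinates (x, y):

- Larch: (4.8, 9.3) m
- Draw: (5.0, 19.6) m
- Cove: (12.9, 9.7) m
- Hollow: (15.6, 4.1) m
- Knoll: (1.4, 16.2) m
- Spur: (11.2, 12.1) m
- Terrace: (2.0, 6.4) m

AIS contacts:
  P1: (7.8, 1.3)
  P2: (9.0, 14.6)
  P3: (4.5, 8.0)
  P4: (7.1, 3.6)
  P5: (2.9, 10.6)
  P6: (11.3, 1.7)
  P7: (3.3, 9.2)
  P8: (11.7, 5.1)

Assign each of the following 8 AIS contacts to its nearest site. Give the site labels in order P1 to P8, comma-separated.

Terrace, Spur, Larch, Terrace, Larch, Hollow, Larch, Hollow

P1 → Terrace (d²=59.65)
P2 → Spur (d²=11.09)
P3 → Larch (d²=1.78)
P4 → Terrace (d²=33.85)
P5 → Larch (d²=5.30)
P6 → Hollow (d²=24.25)
P7 → Larch (d²=2.26)
P8 → Hollow (d²=16.21)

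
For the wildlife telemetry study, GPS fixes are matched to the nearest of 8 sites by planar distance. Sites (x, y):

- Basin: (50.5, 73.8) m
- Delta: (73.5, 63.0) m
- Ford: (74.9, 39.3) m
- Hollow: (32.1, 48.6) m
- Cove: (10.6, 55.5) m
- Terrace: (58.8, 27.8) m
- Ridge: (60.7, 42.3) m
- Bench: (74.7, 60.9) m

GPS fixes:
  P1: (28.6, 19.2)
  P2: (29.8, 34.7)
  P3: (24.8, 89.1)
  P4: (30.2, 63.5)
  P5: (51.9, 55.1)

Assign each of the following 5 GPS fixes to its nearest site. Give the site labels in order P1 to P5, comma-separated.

Hollow, Hollow, Basin, Hollow, Ridge

P1 → Hollow (d²=876.61)
P2 → Hollow (d²=198.50)
P3 → Basin (d²=894.58)
P4 → Hollow (d²=225.62)
P5 → Ridge (d²=241.28)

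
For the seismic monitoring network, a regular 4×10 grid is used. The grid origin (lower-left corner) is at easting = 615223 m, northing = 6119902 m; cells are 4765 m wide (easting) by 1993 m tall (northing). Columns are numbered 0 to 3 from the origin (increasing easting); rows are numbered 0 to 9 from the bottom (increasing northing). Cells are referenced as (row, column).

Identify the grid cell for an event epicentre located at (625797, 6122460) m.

Column index: ⌊(625797 − 615223) / 4765⌋ = ⌊2.219⌋ = 2
Row offset from origin: ⌊(6122460 − 6119902) / 1993⌋ = ⌊1.283⌋ = 1 → row 1

(1, 2)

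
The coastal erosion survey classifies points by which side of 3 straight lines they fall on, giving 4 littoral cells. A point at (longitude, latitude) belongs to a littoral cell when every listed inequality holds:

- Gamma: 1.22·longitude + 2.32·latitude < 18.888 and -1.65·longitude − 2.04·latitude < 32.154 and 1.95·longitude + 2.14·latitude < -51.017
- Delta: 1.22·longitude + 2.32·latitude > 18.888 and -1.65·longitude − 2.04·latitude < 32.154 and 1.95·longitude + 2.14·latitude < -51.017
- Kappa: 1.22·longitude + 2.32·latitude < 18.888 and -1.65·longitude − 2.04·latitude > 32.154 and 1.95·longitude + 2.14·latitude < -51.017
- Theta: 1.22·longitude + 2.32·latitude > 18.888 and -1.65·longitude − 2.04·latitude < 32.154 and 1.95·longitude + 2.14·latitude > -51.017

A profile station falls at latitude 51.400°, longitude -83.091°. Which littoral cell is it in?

1.22·-83.091 + 2.32·51.400 = 17.877, which is < 18.888
-1.65·-83.091 − 2.04·51.400 = 32.244, which is > 32.154
1.95·-83.091 + 2.14·51.400 = -52.031, which is < -51.017
This sign pattern matches Kappa.

Kappa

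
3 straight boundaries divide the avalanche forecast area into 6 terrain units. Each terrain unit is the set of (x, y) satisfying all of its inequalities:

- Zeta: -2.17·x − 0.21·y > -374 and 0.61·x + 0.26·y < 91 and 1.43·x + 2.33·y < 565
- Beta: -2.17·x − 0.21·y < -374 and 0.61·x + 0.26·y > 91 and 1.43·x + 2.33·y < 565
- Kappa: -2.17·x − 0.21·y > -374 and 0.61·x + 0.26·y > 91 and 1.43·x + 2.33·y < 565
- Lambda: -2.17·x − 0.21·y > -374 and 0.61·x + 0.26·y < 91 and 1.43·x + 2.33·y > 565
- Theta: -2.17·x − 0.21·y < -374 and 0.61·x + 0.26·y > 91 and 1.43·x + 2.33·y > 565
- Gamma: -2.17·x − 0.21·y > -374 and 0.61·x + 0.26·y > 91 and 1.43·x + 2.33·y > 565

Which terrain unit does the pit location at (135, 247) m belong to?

-2.17·135 − 0.21·247 = -344.820, which is > -374
0.61·135 + 0.26·247 = 146.570, which is > 91
1.43·135 + 2.33·247 = 768.560, which is > 565
This sign pattern matches Gamma.

Gamma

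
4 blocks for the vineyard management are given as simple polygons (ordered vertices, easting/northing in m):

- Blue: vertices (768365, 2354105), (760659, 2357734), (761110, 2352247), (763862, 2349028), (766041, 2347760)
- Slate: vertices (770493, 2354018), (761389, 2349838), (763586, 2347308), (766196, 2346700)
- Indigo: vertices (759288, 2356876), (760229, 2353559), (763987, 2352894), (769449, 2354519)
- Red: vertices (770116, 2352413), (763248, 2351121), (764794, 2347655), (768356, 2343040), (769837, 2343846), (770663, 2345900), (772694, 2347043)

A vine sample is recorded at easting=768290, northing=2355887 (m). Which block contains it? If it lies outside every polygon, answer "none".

Cast a ray rightward from (768290, 2355887). For each polygon, the edges (by vertex number in listed order) whose endpoints lie on opposite sides of northing = 2355887, where each meets that height, and whether that is right or left of the point:
Blue: 1–2 at easting≈764581.0 (left), 2–3 at easting≈760810.8 (left) → 0 crossings.
Slate: no edge straddles that height → 0 crossings.
Indigo: 1–2 at easting≈759568.6 (left), 4–1 at easting≈763551.6 (left) → 0 crossings.
Red: no edge straddles that height → 0 crossings.
All counts are even, so the point lies outside every listed polygon.

none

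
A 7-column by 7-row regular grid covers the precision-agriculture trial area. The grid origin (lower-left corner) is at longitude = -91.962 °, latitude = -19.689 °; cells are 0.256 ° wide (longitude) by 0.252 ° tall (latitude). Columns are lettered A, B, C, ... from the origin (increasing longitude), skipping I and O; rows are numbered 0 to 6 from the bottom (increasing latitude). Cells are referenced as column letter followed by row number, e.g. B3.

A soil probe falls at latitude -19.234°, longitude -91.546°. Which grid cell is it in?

Column index: ⌊(-91.546 − -91.962) / 0.256⌋ = ⌊1.625⌋ = 1 → column B
Row offset from origin: ⌊(-19.234 − -19.689) / 0.252⌋ = ⌊1.806⌋ = 1 → row 1

B1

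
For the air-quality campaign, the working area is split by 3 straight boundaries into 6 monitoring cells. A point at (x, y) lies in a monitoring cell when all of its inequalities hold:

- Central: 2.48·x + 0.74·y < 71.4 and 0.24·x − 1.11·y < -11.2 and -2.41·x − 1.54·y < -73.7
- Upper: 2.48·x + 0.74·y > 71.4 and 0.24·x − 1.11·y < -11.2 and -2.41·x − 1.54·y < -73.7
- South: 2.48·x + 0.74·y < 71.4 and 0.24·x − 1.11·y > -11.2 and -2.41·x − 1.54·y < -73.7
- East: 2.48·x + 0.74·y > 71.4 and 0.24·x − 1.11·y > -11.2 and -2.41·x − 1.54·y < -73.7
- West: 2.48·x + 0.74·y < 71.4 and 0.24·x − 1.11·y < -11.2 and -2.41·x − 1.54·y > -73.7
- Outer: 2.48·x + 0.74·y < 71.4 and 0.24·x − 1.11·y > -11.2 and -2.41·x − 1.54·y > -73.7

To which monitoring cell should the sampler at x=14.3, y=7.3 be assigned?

2.48·14.3 + 0.74·7.3 = 40.866, which is < 71.4
0.24·14.3 − 1.11·7.3 = -4.671, which is > -11.2
-2.41·14.3 − 1.54·7.3 = -45.705, which is > -73.7
This sign pattern matches Outer.

Outer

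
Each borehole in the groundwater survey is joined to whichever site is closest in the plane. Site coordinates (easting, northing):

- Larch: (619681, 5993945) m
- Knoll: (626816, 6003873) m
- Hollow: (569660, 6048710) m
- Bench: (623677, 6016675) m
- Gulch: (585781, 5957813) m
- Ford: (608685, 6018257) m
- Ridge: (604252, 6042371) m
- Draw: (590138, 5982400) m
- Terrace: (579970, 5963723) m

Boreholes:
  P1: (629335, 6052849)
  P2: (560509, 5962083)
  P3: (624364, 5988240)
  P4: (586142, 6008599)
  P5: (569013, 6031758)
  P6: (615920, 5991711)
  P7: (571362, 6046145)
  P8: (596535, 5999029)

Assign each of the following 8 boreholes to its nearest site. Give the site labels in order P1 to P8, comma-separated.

Ridge, Terrace, Larch, Ford, Hollow, Larch, Hollow, Draw

P1 → Ridge (d²=738945373.00)
P2 → Terrace (d²=381420121.00)
P3 → Larch (d²=54477514.00)
P4 → Ford (d²=601463813.00)
P5 → Hollow (d²=287788913.00)
P6 → Larch (d²=19135877.00)
P7 → Hollow (d²=9476029.00)
P8 → Draw (d²=317445250.00)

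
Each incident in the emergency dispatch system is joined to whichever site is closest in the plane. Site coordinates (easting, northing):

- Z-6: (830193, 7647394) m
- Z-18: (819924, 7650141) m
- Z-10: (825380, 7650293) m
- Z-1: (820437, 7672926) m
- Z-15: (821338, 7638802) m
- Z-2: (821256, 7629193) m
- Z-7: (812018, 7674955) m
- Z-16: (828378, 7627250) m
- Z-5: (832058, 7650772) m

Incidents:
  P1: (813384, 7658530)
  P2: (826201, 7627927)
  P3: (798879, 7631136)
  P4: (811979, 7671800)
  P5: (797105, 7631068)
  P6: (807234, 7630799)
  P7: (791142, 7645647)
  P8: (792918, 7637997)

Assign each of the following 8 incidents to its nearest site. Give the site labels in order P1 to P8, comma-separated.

P1 → Z-18 (d²=113146921.00)
P2 → Z-16 (d²=5197658.00)
P3 → Z-2 (d²=504505378.00)
P4 → Z-7 (d²=9955546.00)
P5 → Z-2 (d²=586786426.00)
P6 → Z-2 (d²=199195720.00)
P7 → Z-18 (d²=848599560.00)
P8 → Z-15 (d²=808344425.00)

Z-18, Z-16, Z-2, Z-7, Z-2, Z-2, Z-18, Z-15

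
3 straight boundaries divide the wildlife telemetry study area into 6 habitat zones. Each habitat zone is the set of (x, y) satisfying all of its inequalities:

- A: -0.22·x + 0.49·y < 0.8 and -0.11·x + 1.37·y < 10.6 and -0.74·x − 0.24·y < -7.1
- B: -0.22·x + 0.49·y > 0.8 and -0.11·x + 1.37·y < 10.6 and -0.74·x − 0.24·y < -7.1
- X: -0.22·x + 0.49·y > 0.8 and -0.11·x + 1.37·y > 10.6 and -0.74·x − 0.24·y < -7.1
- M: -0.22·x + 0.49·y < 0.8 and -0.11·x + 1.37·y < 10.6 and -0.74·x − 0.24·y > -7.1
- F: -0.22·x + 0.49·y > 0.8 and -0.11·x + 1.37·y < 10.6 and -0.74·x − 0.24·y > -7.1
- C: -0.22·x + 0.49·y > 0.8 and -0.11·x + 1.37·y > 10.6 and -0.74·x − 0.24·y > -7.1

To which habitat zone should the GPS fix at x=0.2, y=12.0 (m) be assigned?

-0.22·0.2 + 0.49·12.0 = 5.836, which is > 0.8
-0.11·0.2 + 1.37·12.0 = 16.418, which is > 10.6
-0.74·0.2 − 0.24·12.0 = -3.028, which is > -7.1
This sign pattern matches C.

C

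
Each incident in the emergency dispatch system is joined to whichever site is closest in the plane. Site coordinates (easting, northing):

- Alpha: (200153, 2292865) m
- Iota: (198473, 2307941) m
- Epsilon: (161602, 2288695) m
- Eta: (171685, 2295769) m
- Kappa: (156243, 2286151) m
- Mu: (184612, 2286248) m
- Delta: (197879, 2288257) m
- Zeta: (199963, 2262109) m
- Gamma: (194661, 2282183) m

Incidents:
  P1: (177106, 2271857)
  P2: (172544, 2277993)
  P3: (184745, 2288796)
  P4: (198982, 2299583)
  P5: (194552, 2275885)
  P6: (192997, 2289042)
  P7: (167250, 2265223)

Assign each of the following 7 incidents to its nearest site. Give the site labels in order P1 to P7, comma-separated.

Mu, Mu, Mu, Alpha, Gamma, Delta, Kappa

P1 → Mu (d²=263440917.00)
P2 → Mu (d²=213781649.00)
P3 → Mu (d²=6509993.00)
P4 → Alpha (d²=46502765.00)
P5 → Gamma (d²=39676685.00)
P6 → Delta (d²=24450149.00)
P7 → Kappa (d²=559135233.00)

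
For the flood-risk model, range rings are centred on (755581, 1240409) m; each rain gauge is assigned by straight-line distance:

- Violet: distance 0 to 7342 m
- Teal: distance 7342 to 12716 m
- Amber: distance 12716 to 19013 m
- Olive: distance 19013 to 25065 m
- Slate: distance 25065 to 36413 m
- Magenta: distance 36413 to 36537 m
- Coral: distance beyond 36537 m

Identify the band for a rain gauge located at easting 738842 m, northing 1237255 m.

Amber

Distance = √((738842−755581)² + (1237255−1240409)²) = √(280194121.000 + 9947716.000) = 17033.550 m.
12716 ≤ 17033.550 < 19013 → Amber.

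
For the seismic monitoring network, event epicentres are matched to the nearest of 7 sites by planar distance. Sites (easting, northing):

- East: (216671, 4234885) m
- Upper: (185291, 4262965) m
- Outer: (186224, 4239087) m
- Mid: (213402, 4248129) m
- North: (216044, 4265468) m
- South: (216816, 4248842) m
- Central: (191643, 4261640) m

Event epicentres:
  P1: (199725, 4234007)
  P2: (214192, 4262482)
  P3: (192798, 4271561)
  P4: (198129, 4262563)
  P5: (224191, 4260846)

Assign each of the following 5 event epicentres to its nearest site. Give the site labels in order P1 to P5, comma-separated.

Outer, North, Central, Central, North

P1 → Outer (d²=208083401.00)
P2 → North (d²=12346100.00)
P3 → Central (d²=99760266.00)
P4 → Central (d²=42920125.00)
P5 → North (d²=87736493.00)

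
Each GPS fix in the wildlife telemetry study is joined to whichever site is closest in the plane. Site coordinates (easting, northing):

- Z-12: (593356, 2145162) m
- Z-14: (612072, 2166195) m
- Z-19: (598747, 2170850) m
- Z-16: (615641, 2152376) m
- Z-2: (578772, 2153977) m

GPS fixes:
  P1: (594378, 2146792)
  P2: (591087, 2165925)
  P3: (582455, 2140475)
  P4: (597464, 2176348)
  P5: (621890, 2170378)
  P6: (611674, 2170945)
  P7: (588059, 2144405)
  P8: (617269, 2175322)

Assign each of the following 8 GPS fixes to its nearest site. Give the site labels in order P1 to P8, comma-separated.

P1 → Z-12 (d²=3701384.00)
P2 → Z-19 (d²=82931225.00)
P3 → Z-12 (d²=140799770.00)
P4 → Z-19 (d²=31874093.00)
P5 → Z-14 (d²=113890613.00)
P6 → Z-14 (d²=22720904.00)
P7 → Z-12 (d²=28631258.00)
P8 → Z-14 (d²=110310938.00)

Z-12, Z-19, Z-12, Z-19, Z-14, Z-14, Z-12, Z-14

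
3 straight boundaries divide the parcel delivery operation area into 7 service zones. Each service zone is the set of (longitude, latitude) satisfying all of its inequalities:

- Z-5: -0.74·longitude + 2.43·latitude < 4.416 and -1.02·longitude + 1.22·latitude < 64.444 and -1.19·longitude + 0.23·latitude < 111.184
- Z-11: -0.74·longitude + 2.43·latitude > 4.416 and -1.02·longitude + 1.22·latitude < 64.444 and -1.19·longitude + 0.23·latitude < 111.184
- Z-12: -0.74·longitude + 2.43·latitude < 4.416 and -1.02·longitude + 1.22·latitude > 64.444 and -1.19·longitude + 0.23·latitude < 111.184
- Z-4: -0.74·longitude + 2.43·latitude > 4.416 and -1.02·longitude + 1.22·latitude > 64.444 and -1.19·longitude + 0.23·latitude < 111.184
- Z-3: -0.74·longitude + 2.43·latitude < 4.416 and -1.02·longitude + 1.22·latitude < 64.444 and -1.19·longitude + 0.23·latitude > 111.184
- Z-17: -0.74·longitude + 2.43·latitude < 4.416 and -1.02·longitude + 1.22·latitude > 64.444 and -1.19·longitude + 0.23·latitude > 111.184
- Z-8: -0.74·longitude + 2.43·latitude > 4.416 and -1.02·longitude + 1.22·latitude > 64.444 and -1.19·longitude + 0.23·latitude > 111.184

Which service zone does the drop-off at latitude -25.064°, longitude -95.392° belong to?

-0.74·-95.392 + 2.43·-25.064 = 9.685, which is > 4.416
-1.02·-95.392 + 1.22·-25.064 = 66.722, which is > 64.444
-1.19·-95.392 + 0.23·-25.064 = 107.752, which is < 111.184
This sign pattern matches Z-4.

Z-4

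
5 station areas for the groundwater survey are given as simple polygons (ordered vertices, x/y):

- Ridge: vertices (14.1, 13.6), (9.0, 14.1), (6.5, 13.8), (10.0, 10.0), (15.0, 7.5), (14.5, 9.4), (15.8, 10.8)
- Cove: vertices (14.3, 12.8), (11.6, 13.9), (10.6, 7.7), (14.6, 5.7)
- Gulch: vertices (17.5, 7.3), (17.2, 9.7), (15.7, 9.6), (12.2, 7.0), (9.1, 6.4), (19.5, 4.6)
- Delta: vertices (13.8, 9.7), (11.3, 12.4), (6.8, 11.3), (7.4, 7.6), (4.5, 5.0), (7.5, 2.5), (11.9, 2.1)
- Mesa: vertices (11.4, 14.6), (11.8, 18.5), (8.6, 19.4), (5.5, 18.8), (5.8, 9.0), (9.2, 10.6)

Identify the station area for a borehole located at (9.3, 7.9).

Delta

Cast a ray rightward from (9.3, 7.9). For each polygon, the edges (by vertex number in listed order) whose endpoints lie on opposite sides of y = 7.9, where each meets that height, and whether that is right or left of the point:
Ridge: 4–5 at x≈14.20 (right), 5–6 at x≈14.89 (right) → 2 crossings.
Cove: 2–3 at x≈10.63 (right), 4–1 at x≈14.51 (right) → 2 crossings.
Gulch: 1–2 at x≈17.43 (right), 3–4 at x≈13.41 (right) → 2 crossings.
Delta: 3–4 at x≈7.35 (left), 7–1 at x≈13.35 (right) → 1 crossing.
Mesa: no edge straddles that height → 0 crossings.
Only Delta has an odd count, so the point is inside Delta.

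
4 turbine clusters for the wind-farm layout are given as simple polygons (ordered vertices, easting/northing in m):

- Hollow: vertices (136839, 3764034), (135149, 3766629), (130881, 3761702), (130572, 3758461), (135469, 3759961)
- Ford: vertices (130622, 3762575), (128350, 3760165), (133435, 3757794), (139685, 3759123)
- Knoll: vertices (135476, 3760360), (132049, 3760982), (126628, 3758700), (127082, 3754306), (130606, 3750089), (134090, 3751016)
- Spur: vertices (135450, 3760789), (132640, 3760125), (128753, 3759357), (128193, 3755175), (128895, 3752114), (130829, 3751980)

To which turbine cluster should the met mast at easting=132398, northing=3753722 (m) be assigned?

Knoll

Cast a ray rightward from (132398, 3753722). For each polygon, the edges (by vertex number in listed order) whose endpoints lie on opposite sides of northing = 3753722, where each meets that height, and whether that is right or left of the point:
Hollow: no edge straddles that height → 0 crossings.
Ford: no edge straddles that height → 0 crossings.
Knoll: 4–5 at easting≈127570.0 (left), 6–1 at easting≈134491.4 (right) → 1 crossing.
Spur: 4–5 at easting≈128526.2 (left), 6–1 at easting≈131742.8 (left) → 0 crossings.
Only Knoll has an odd count, so the point is inside Knoll.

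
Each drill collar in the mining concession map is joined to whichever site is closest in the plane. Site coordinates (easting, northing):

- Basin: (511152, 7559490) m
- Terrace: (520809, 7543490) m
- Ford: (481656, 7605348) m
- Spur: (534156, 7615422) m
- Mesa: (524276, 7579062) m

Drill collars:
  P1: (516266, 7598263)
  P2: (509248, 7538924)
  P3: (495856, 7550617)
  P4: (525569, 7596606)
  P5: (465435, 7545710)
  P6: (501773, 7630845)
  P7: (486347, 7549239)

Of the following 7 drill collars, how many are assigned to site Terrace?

P1 → Mesa
P2 → Terrace
P3 → Basin
P4 → Mesa
P5 → Basin
P6 → Ford
P7 → Basin
1 of the 7 goes to Terrace.

1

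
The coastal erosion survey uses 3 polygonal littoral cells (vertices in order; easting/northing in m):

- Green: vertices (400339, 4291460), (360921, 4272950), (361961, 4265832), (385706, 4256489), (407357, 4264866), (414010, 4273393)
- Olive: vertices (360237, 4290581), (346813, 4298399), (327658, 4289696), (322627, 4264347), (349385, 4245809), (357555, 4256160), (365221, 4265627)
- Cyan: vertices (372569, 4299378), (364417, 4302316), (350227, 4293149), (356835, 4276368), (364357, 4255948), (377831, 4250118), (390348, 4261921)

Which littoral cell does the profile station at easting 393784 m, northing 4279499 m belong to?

Cast a ray rightward from (393784, 4279499). For each polygon, the edges (by vertex number in listed order) whose endpoints lie on opposite sides of northing = 4279499, where each meets that height, and whether that is right or left of the point:
Green: 1–2 at easting≈374867.4 (left), 6–1 at easting≈409389.7 (right) → 1 crossing.
Olive: 3–4 at easting≈325634.2 (left), 7–1 at easting≈362450.4 (left) → 0 crossings.
Cyan: 3–4 at easting≈355602.1 (left), 7–1 at easting≈382004.6 (left) → 0 crossings.
Only Green has an odd count, so the point is inside Green.

Green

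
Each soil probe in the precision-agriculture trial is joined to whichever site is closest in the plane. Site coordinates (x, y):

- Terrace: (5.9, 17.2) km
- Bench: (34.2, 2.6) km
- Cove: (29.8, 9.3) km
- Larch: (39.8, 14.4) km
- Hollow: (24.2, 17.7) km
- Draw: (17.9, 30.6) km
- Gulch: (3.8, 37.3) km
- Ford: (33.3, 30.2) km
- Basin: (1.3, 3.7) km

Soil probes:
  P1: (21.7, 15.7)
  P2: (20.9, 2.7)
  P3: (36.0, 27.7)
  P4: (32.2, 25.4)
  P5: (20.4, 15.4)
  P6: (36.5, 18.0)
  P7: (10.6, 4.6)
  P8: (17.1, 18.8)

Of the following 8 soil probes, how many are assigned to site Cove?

1

P1 → Hollow
P2 → Cove
P3 → Ford
P4 → Ford
P5 → Hollow
P6 → Larch
P7 → Basin
P8 → Hollow
1 of the 8 goes to Cove.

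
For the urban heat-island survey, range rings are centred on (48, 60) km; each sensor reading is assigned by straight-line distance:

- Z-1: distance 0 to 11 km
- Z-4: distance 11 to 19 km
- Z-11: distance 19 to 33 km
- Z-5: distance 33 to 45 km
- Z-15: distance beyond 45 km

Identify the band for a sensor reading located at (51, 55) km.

Distance = √((51−48)² + (55−60)²) = √(9.000 + 25.000) = 5.831 km.
0 ≤ 5.831 < 11 → Z-1.

Z-1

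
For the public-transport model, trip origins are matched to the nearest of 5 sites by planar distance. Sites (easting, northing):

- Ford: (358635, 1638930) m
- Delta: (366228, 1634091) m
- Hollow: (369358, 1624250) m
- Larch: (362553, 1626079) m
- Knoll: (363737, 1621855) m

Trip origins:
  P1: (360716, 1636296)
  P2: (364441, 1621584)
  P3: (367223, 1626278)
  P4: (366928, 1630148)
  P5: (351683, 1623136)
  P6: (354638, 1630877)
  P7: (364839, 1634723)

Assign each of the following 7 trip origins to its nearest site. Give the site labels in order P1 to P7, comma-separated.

P1 → Ford (d²=11268517.00)
P2 → Knoll (d²=569057.00)
P3 → Hollow (d²=8671009.00)
P4 → Delta (d²=16037249.00)
P5 → Larch (d²=126818149.00)
P6 → Ford (d²=80826818.00)
P7 → Delta (d²=2328745.00)

Ford, Knoll, Hollow, Delta, Larch, Ford, Delta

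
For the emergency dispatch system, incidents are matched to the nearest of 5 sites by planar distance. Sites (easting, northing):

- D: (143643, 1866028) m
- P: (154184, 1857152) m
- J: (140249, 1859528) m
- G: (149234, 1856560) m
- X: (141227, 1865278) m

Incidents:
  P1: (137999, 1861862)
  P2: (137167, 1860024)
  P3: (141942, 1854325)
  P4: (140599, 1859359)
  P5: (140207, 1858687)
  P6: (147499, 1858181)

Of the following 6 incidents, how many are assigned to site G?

1

P1 → J
P2 → J
P3 → J
P4 → J
P5 → J
P6 → G
1 of the 6 goes to G.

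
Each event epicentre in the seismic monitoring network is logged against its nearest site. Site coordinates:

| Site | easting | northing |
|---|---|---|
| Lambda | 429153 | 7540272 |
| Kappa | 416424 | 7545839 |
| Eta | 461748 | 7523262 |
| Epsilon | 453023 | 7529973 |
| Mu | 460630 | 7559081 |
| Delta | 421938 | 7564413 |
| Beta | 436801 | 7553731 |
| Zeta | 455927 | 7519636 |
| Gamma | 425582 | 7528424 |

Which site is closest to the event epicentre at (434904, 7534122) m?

Lambda

Squared distances to each site:
Lambda: 70896501.000; Kappa: 478798489.000; Eta: 838539936.000; Epsilon: 345512362.000; Mu: 1284778757.000; Delta: 1085661837.000; Beta: 388111490.000; Zeta: 651810725.000; Gamma: 119366888.000.
Minimum at Lambda.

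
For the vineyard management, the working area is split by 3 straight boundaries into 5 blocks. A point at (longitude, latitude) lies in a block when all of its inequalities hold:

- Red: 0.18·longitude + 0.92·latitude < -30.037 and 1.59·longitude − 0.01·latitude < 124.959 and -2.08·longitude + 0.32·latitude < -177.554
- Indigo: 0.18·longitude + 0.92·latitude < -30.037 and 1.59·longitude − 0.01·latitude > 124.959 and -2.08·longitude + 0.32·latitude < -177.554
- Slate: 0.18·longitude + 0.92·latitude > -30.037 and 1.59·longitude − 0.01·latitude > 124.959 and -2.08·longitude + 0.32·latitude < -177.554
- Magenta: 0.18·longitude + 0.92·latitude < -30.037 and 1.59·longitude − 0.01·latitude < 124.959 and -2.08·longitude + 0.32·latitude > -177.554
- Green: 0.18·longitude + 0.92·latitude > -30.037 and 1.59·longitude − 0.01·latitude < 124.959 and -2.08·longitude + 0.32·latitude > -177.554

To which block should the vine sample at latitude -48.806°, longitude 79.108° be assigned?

Indigo

0.18·79.108 + 0.92·-48.806 = -30.662, which is < -30.037
1.59·79.108 − 0.01·-48.806 = 126.270, which is > 124.959
-2.08·79.108 + 0.32·-48.806 = -180.163, which is < -177.554
This sign pattern matches Indigo.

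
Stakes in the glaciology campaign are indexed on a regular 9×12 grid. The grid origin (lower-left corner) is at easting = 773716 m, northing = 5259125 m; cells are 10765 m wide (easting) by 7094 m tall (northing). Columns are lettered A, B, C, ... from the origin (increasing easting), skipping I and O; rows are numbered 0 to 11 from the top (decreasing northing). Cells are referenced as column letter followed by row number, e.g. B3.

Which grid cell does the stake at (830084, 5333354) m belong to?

F1

Column index: ⌊(830084 − 773716) / 10765⌋ = ⌊5.236⌋ = 5 → column F
Row offset from origin: ⌊(5333354 − 5259125) / 7094⌋ = ⌊10.464⌋ = 10 → row 1 (counted from top)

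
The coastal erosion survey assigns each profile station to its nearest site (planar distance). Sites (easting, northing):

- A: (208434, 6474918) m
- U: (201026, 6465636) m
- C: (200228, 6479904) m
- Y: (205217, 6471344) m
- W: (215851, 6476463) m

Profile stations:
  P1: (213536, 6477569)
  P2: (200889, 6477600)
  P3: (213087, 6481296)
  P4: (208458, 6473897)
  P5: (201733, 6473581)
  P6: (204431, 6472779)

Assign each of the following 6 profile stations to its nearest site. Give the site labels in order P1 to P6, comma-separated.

P1 → W (d²=6582461.00)
P2 → C (d²=5745337.00)
P3 → W (d²=30997585.00)
P4 → A (d²=1043017.00)
P5 → Y (d²=17142425.00)
P6 → Y (d²=2677021.00)

W, C, W, A, Y, Y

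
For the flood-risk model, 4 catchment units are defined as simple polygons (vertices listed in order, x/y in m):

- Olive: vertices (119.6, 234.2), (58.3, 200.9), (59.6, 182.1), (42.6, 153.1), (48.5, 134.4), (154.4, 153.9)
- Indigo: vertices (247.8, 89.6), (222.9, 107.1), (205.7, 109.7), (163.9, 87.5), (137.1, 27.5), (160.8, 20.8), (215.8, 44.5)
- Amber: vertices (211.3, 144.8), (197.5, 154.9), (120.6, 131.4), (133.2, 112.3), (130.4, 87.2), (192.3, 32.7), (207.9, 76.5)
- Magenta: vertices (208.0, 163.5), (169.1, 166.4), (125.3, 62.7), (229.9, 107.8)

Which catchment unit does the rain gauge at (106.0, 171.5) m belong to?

Cast a ray rightward from (106.0, 171.5). For each polygon, the edges (by vertex number in listed order) whose endpoints lie on opposite sides of y = 171.5, where each meets that height, and whether that is right or left of the point:
Olive: 3–4 at x≈53.39 (left), 6–1 at x≈146.77 (right) → 1 crossing.
Indigo: no edge straddles that height → 0 crossings.
Amber: no edge straddles that height → 0 crossings.
Magenta: no edge straddles that height → 0 crossings.
Only Olive has an odd count, so the point is inside Olive.

Olive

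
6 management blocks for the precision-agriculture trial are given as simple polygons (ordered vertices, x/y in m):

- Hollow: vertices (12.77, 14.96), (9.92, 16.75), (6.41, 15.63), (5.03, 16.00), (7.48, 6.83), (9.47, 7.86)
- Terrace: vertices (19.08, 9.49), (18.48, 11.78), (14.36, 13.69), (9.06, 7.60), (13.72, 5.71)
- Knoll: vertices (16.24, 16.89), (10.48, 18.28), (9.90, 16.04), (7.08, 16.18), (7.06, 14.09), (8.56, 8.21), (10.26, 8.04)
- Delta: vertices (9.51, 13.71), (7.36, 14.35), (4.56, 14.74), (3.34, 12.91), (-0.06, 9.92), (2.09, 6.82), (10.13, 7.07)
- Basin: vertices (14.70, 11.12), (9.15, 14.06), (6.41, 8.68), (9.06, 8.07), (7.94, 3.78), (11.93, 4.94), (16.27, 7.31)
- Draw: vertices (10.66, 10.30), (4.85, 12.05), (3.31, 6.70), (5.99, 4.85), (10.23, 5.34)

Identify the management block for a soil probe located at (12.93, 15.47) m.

Cast a ray rightward from (12.93, 15.47). For each polygon, the edges (by vertex number in listed order) whose endpoints lie on opposite sides of y = 15.47, where each meets that height, and whether that is right or left of the point:
Hollow: 1–2 at x≈11.958 (left), 4–5 at x≈5.172 (left) → 0 crossings.
Terrace: no edge straddles that height → 0 crossings.
Knoll: 4–5 at x≈7.073 (left), 7–1 at x≈15.280 (right) → 1 crossing.
Delta: no edge straddles that height → 0 crossings.
Basin: no edge straddles that height → 0 crossings.
Draw: no edge straddles that height → 0 crossings.
Only Knoll has an odd count, so the point is inside Knoll.

Knoll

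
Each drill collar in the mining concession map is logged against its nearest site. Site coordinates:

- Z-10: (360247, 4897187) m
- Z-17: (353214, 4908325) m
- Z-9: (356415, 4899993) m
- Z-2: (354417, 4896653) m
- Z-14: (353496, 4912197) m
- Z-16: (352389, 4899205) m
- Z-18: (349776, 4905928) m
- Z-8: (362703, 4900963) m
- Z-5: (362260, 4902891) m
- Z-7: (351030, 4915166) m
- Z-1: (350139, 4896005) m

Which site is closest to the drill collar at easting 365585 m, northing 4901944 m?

Z-8

Squared distances to each site:
Z-10: 51123293.000; Z-17: 193758802.000; Z-9: 87895301.000; Z-2: 152718905.000; Z-14: 251267930.000; Z-16: 181636537.000; Z-18: 265796737.000; Z-8: 9268285.000; Z-5: 11952434.000; Z-7: 386669309.000; Z-1: 273850637.000.
Minimum at Z-8.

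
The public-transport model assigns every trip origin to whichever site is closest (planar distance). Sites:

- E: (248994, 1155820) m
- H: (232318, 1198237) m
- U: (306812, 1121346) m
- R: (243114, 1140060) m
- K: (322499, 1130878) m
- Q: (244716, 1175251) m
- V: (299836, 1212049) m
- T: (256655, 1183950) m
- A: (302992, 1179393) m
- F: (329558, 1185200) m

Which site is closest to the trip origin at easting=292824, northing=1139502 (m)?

Squared distances to each site:
E: 2187346024.000; H: 7110776261.000; U: 525304480.000; R: 2471395464.000; K: 954979001.000; Q: 3592370665.000; V: 5312235353.000; T: 3283821265.000; A: 1694680105.000; F: 3437693960.000.
Minimum at U.

U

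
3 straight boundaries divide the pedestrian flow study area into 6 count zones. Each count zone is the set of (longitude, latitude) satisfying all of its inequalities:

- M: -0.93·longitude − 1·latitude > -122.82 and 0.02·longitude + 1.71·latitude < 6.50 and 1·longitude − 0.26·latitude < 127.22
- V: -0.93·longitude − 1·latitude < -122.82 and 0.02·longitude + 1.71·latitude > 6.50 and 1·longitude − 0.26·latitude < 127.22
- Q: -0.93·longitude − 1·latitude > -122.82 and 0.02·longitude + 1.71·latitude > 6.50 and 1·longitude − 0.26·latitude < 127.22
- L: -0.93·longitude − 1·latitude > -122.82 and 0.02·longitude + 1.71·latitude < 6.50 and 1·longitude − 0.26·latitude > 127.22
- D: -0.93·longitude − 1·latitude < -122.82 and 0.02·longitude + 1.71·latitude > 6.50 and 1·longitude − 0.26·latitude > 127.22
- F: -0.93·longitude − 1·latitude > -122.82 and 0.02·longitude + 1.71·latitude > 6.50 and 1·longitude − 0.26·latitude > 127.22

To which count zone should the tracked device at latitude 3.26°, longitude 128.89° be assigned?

-0.93·128.89 − 1·3.26 = -123.128, which is < -122.82
0.02·128.89 + 1.71·3.26 = 8.152, which is > 6.50
1·128.89 − 0.26·3.26 = 128.042, which is > 127.22
This sign pattern matches D.

D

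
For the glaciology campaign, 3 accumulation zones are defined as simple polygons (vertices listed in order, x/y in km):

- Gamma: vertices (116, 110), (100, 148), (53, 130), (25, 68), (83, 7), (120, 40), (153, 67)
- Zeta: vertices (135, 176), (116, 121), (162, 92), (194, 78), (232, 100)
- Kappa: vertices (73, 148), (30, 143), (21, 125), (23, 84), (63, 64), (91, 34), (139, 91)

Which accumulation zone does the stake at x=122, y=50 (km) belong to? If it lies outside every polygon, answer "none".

Gamma

Cast a ray rightward from (122, 50). For each polygon, the edges (by vertex number in listed order) whose endpoints lie on opposite sides of y = 50, where each meets that height, and whether that is right or left of the point:
Gamma: 4–5 at x≈42.1 (left), 6–7 at x≈132.2 (right) → 1 crossing.
Zeta: no edge straddles that height → 0 crossings.
Kappa: 5–6 at x≈76.1 (left), 6–7 at x≈104.5 (left) → 0 crossings.
Only Gamma has an odd count, so the point is inside Gamma.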